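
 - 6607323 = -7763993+1156670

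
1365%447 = 24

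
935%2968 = 935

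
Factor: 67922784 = 2^5* 3^2*181^1*1303^1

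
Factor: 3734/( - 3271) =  - 2^1*1867^1 * 3271^ ( - 1 ) 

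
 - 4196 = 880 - 5076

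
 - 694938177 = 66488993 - 761427170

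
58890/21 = 2804 + 2/7 = 2804.29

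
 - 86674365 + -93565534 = -180239899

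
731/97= 731/97 = 7.54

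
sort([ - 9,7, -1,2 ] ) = [  -  9, - 1,2,7]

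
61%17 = 10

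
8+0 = 8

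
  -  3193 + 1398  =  -1795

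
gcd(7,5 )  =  1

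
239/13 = 18+5/13 = 18.38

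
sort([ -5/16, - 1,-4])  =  [ - 4,-1,-5/16 ]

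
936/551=1 + 385/551 = 1.70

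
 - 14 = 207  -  221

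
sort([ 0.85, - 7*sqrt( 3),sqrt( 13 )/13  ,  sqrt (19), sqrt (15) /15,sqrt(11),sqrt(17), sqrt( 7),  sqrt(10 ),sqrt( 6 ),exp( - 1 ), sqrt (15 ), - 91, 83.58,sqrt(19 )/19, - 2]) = [ - 91, - 7*sqrt( 3),- 2,  sqrt(19 ) /19,sqrt( 15)/15,sqrt( 13 ) /13  ,  exp(  -  1 ),0.85,sqrt ( 6),sqrt( 7), sqrt( 10 ), sqrt ( 11 ),sqrt( 15),  sqrt( 17 ),sqrt ( 19 ),  83.58 ]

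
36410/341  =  106  +  24/31 = 106.77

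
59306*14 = 830284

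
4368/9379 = 4368/9379 = 0.47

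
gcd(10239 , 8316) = 3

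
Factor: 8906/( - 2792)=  - 4453/1396 = - 2^( - 2 )*61^1* 73^1*349^(-1)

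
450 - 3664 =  - 3214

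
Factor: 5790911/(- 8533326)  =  -2^( - 1) * 3^(-1)*7^1*113^1*7321^1*1422221^( - 1 )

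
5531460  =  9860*561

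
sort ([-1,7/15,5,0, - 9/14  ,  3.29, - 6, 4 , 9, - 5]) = [-6, - 5 ,-1,-9/14, 0,7/15, 3.29 , 4, 5,  9 ] 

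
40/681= 40/681= 0.06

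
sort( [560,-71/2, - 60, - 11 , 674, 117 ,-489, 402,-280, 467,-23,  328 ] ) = [-489, - 280,- 60 ,  -  71/2,-23,  -  11,117,328, 402, 467,560, 674] 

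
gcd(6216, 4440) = 888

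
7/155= 7/155= 0.05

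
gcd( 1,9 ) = 1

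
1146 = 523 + 623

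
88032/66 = 14672/11 = 1333.82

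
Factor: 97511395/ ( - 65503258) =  - 2^( - 1)*5^1*4481^ (- 1 )*7309^( - 1)*19502279^1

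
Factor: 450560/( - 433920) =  - 352/339 = - 2^5*3^(  -  1)*11^1*113^ (- 1)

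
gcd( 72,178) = 2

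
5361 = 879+4482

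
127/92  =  127/92= 1.38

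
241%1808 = 241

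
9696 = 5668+4028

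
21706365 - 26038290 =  - 4331925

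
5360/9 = 595+5/9=595.56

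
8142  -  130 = 8012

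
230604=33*6988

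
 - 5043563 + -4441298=-9484861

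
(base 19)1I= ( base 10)37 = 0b100101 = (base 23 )1e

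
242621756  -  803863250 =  - 561241494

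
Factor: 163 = 163^1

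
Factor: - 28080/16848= - 3^( - 1 )*5^1 = - 5/3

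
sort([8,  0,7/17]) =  [0,7/17,8] 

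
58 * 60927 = 3533766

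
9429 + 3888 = 13317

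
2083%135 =58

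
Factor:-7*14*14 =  - 1372= - 2^2*7^3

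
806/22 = 36 + 7/11  =  36.64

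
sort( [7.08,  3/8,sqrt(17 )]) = [3/8,  sqrt(17 ), 7.08] 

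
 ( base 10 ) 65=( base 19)38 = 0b1000001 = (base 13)50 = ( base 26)2d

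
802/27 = 29+19/27 = 29.70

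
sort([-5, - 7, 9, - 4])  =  [ - 7,- 5, - 4,  9 ] 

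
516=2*258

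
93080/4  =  23270 = 23270.00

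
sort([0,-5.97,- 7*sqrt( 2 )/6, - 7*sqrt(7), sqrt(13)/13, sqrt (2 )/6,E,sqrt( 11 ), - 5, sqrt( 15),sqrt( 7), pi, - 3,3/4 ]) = [ - 7*sqrt( 7), - 5.97, - 5, - 3, -7*sqrt( 2) /6,0,sqrt (2) /6  ,  sqrt( 13 )/13,3/4,sqrt( 7),E,pi, sqrt( 11),sqrt( 15) ]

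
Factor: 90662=2^1*11^1*13^1*317^1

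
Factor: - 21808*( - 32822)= 2^5*29^1 * 47^1 *16411^1 = 715782176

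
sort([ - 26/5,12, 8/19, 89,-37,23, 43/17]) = [ -37, -26/5,8/19,43/17 , 12, 23 , 89] 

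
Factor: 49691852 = 2^2*7^1 * 167^1 * 10627^1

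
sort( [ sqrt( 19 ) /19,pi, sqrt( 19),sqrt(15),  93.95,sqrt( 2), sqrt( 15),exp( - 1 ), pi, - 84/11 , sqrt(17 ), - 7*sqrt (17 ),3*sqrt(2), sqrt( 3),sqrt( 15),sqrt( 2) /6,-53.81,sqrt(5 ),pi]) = [ - 53.81,-7*sqrt(17 ),  -  84/11,  sqrt(19) /19, sqrt( 2)/6, exp( - 1),sqrt(2 ),sqrt( 3), sqrt( 5),pi , pi,pi,sqrt( 15),sqrt( 15 ) , sqrt(15),sqrt(17 ),3*sqrt( 2),sqrt( 19 ),93.95 ]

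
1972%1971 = 1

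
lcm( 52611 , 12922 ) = 736554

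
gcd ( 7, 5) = 1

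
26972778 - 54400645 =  - 27427867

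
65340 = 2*32670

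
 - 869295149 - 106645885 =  - 975941034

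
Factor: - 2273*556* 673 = -2^2*139^1 * 673^1*2273^1 = - 850529324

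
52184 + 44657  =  96841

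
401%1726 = 401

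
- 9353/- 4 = 2338 + 1/4 =2338.25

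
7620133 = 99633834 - 92013701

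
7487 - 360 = 7127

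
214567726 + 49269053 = 263836779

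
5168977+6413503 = 11582480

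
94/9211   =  94/9211 = 0.01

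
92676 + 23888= 116564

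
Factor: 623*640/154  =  2^6*5^1*11^( - 1 )*89^1 = 28480/11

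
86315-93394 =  - 7079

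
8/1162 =4/581 =0.01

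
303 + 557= 860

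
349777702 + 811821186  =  1161598888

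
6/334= 3/167 = 0.02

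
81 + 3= 84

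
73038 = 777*94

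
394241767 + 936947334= 1331189101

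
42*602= 25284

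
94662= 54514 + 40148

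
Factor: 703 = 19^1*37^1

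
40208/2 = 20104 = 20104.00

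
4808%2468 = 2340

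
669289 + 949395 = 1618684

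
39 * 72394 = 2823366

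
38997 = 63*619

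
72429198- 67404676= 5024522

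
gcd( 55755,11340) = 945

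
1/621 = 1/621 =0.00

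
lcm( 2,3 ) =6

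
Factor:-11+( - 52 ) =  - 3^2*7^1 =- 63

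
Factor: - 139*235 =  - 32665  =  -5^1*47^1*139^1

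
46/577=46/577 = 0.08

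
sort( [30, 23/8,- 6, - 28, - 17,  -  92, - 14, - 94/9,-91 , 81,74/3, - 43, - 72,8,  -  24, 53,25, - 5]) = [ - 92,  -  91, -72, - 43,-28,  -  24 , - 17, - 14, - 94/9, - 6, - 5,23/8,8, 74/3, 25, 30, 53, 81 ]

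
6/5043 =2/1681 = 0.00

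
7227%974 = 409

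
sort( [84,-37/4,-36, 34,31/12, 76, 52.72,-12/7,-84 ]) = [-84,  -  36, - 37/4,  -  12/7, 31/12,34,52.72,76,84]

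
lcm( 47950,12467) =623350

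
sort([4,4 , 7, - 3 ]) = [ - 3,  4,4,7]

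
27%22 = 5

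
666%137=118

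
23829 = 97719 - 73890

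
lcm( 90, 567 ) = 5670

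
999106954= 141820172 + 857286782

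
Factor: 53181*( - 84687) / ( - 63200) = 4503739347/63200 = 2^( - 5 )*3^3*5^( - 2)*19^1 * 79^( - 1)*311^1*28229^1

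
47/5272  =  47/5272 =0.01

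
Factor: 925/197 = 5^2*37^1*197^(  -  1) 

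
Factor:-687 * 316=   -  217092=- 2^2*3^1*79^1 * 229^1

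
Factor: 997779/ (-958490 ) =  -9879/9490 = - 2^( - 1)*3^1*5^ (- 1)*13^( - 1)*37^1*73^ ( - 1)*89^1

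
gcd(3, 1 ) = 1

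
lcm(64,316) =5056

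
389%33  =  26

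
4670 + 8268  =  12938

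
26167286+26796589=52963875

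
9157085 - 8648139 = 508946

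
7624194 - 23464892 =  - 15840698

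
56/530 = 28/265 = 0.11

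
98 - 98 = 0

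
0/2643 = 0 = 0.00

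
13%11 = 2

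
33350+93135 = 126485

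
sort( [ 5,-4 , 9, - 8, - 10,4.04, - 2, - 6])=[ - 10 , - 8,- 6, - 4, - 2,4.04,5, 9 ]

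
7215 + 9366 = 16581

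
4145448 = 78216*53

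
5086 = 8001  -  2915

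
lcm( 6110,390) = 18330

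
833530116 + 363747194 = 1197277310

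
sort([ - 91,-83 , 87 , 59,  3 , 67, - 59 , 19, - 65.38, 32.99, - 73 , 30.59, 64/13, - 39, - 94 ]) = [ - 94 , - 91, - 83  , - 73 , - 65.38, - 59 , - 39,3 , 64/13, 19, 30.59,  32.99,59, 67, 87]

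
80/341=80/341 = 0.23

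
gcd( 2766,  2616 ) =6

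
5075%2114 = 847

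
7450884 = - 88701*( - 84) 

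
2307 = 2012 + 295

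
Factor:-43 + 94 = 3^1*17^1  =  51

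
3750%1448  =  854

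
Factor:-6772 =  -2^2*1693^1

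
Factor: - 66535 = -5^1*7^1*1901^1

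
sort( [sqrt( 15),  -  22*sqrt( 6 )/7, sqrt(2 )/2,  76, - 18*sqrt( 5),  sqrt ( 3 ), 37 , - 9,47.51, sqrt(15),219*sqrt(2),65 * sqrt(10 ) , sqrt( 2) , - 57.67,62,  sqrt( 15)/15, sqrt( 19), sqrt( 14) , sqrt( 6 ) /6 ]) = [ - 57.67, - 18*sqrt( 5 ) , - 9, - 22 * sqrt(6) /7,sqrt( 15)/15,sqrt( 6)/6, sqrt(2)/2,sqrt( 2),sqrt (3), sqrt ( 14 ),sqrt(15), sqrt ( 15), sqrt( 19 ),37,47.51, 62, 76, 65*sqrt(10), 219*sqrt (2)]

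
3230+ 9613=12843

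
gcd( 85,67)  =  1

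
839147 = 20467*41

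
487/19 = 487/19 = 25.63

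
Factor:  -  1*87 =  - 87 =- 3^1*29^1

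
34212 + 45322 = 79534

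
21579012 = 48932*441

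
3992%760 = 192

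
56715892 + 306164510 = 362880402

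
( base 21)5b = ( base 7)224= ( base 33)3h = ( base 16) 74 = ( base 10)116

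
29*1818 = 52722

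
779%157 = 151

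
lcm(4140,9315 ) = 37260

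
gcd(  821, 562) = 1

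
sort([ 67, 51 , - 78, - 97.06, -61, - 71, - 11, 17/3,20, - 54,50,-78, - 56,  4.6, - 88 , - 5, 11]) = [ - 97.06, - 88, - 78,  -  78, - 71, - 61, - 56,-54, - 11, - 5, 4.6, 17/3 , 11, 20, 50, 51, 67 ]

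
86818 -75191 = 11627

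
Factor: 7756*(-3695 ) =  - 28658420 = - 2^2 * 5^1*7^1 * 277^1*739^1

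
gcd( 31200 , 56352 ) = 96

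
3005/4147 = 3005/4147 = 0.72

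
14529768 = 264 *55037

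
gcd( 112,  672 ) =112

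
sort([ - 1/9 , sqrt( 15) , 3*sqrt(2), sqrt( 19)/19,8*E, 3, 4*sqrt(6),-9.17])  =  [-9.17,  -  1/9, sqrt( 19)/19,3,sqrt(15 ) , 3*sqrt (2 ), 4*sqrt(6),8*E ]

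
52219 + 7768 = 59987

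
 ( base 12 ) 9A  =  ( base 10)118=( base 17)6g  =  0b1110110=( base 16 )76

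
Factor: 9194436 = 2^2*3^2*97^1*2633^1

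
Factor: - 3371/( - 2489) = 19^( - 1)  *131^( - 1 )*3371^1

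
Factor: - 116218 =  - 2^1*58109^1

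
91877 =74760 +17117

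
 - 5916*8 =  - 47328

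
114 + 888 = 1002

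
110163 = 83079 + 27084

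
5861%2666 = 529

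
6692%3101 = 490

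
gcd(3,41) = 1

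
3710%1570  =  570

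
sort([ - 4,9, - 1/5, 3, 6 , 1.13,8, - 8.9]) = [ - 8.9,-4,- 1/5, 1.13 , 3 , 6,  8,9 ] 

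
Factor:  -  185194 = -2^1 * 29^1*31^1*103^1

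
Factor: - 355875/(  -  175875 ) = 7^( - 1 )*13^1 * 67^ ( - 1 ) * 73^1= 949/469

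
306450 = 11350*27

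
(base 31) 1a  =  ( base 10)41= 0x29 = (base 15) 2B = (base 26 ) 1F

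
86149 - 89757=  - 3608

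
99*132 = 13068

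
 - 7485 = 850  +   - 8335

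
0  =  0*37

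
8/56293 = 8/56293 = 0.00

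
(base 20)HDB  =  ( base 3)100200220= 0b1101110011111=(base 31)7B3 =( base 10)7071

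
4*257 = 1028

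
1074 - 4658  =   - 3584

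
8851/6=1475 + 1/6 =1475.17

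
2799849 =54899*51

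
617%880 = 617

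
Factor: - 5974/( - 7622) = 29^1*37^( - 1) = 29/37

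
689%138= 137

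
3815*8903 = 33964945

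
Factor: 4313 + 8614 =3^1*31^1*139^1=12927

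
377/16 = 23+9/16= 23.56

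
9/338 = 9/338 = 0.03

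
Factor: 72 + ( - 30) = 2^1*3^1 * 7^1 = 42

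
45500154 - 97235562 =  - 51735408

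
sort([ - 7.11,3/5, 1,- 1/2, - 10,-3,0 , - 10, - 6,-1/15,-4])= [ - 10, -10, - 7.11, - 6, - 4, - 3, - 1/2, -1/15, 0, 3/5,  1]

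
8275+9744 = 18019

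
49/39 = 49/39 = 1.26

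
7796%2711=2374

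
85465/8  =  10683 + 1/8=10683.12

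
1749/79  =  22 + 11/79=22.14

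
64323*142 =9133866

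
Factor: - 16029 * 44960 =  - 2^5*3^2*5^1*13^1*137^1* 281^1 = - 720663840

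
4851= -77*(- 63 )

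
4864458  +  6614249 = 11478707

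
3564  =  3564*1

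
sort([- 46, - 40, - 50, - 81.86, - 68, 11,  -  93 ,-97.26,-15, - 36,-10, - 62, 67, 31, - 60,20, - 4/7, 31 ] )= [ - 97.26, - 93,  -  81.86, - 68,  -  62, - 60,-50 , - 46,- 40,-36, - 15, - 10, - 4/7, 11,  20 , 31,  31,67 ]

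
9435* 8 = 75480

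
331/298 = 331/298 = 1.11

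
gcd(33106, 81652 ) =2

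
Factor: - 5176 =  - 2^3*647^1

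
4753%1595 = 1563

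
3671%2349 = 1322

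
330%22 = 0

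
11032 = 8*1379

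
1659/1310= 1659/1310  =  1.27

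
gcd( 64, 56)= 8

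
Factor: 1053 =3^4*13^1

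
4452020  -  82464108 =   -  78012088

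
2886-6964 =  - 4078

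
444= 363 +81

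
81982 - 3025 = 78957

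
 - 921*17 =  - 15657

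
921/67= 13 + 50/67 = 13.75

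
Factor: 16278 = 2^1*3^1*2713^1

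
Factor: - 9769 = -9769^1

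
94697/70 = 1352+57/70 = 1352.81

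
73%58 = 15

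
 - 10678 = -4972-5706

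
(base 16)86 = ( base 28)4m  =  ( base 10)134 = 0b10000110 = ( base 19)71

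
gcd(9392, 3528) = 8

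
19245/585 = 32 + 35/39= 32.90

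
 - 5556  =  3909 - 9465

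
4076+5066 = 9142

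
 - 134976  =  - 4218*32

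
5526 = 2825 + 2701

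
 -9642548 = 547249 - 10189797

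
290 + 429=719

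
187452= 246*762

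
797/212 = 797/212=3.76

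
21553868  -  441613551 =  - 420059683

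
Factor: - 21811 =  - 17^1*1283^1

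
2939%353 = 115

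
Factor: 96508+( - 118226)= -21718 = - 2^1*10859^1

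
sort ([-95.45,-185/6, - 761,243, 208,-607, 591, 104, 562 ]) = [ - 761,-607,-95.45, -185/6, 104 , 208,  243,  562,591] 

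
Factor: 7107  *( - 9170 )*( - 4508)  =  2^3*3^1 * 5^1 * 7^3*23^2 * 103^1 * 131^1 = 293791724520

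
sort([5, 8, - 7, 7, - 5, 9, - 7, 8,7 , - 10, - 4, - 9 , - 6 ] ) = [  -  10, - 9,  -  7, - 7 , - 6, - 5,  -  4,5, 7, 7, 8 , 8 , 9] 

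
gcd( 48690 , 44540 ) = 10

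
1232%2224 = 1232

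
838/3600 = 419/1800 = 0.23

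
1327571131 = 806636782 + 520934349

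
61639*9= 554751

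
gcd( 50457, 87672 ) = 3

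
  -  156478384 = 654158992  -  810637376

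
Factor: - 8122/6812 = -31/26 = - 2^ ( - 1)*13^( - 1)*31^1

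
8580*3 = 25740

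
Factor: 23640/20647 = 2^3  *  3^1* 5^1*11^( - 1)*197^1*1877^( - 1)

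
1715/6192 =1715/6192= 0.28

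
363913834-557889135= -193975301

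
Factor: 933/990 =2^ ( - 1)*3^( - 1)*5^( - 1)*11^( - 1)*311^1  =  311/330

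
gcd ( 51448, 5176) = 8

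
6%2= 0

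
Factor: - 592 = - 2^4*37^1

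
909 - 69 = 840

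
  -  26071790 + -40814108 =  - 66885898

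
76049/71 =1071+8/71 = 1071.11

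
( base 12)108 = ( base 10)152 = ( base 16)98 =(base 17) 8G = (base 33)4K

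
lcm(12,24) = 24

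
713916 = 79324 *9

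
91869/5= 18373 + 4/5=18373.80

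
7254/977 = 7 + 415/977 = 7.42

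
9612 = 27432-17820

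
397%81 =73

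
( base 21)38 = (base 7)131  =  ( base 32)27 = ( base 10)71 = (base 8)107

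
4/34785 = 4/34785 = 0.00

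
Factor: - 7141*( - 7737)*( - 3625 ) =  - 3^1*5^3*29^1*37^1*193^1*2579^1 = -200280949125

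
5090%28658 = 5090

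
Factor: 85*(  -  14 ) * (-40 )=47600 = 2^4*5^2 *7^1*17^1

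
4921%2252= 417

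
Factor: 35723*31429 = 1122738167 = 53^1 * 139^1* 257^1*593^1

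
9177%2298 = 2283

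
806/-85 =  - 10 + 44/85  =  - 9.48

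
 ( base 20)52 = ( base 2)1100110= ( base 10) 102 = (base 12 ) 86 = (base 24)46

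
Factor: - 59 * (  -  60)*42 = 148680 =2^3*3^2  *  5^1*7^1*59^1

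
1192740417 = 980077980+212662437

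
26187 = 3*8729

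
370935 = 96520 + 274415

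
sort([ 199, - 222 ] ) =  [ - 222, 199 ]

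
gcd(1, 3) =1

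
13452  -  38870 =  - 25418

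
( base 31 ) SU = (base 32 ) s2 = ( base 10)898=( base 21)20g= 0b1110000010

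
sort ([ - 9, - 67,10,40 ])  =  [ - 67,  -  9 , 10,40 ] 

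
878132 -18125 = 860007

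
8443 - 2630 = 5813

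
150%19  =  17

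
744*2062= 1534128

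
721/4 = 180 + 1/4 = 180.25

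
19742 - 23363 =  - 3621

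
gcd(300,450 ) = 150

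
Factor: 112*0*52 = 0^1 = 0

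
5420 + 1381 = 6801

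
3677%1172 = 161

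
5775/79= 73 + 8/79 = 73.10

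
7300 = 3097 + 4203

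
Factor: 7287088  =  2^4*455443^1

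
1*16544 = 16544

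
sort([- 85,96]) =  [ - 85, 96]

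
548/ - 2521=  - 548/2521 = - 0.22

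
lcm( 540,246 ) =22140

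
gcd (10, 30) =10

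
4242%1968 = 306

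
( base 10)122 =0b1111010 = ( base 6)322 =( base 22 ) 5c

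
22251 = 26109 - 3858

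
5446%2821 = 2625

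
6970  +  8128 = 15098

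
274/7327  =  274/7327=0.04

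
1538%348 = 146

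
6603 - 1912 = 4691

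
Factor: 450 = 2^1 * 3^2*5^2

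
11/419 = 11/419 = 0.03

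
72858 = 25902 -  - 46956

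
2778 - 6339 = -3561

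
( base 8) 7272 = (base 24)6D2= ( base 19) A88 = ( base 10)3770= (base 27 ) 54H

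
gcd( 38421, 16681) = 1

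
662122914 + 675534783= 1337657697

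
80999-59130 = 21869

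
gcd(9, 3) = 3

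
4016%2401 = 1615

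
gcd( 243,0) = 243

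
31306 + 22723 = 54029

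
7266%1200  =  66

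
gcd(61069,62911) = 1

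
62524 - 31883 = 30641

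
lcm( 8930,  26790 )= 26790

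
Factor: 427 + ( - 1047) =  - 620 = - 2^2*5^1*31^1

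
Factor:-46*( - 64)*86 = 253184 =2^8*23^1*43^1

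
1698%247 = 216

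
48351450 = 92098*525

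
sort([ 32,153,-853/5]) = [ - 853/5, 32,  153]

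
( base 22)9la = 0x12dc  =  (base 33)4ea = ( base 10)4828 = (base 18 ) EG4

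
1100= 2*550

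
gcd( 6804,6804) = 6804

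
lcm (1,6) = 6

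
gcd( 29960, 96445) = 5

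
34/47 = 34/47 = 0.72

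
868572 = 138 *6294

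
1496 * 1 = 1496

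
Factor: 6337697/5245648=2^ ( - 4 )* 19^1*327853^( - 1) * 333563^1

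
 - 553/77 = -8+9/11 = -  7.18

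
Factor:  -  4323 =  - 3^1 * 11^1 * 131^1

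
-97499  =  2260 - 99759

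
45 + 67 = 112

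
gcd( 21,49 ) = 7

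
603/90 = 6 + 7/10 = 6.70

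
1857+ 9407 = 11264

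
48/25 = 48/25 = 1.92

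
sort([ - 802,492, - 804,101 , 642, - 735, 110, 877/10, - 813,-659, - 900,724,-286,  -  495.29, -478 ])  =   [  -  900,  -  813 , - 804,-802,  -  735,  -  659 , - 495.29, - 478, -286,877/10,101,110 , 492 , 642, 724]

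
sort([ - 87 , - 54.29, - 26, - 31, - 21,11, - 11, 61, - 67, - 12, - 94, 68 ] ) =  [-94, - 87, - 67, - 54.29, - 31, - 26, - 21, - 12, - 11,11, 61, 68]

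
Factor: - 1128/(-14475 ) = 2^3*5^( - 2 )*47^1*193^(-1) = 376/4825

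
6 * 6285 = 37710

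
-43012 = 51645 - 94657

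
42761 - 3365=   39396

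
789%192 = 21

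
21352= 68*314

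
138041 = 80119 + 57922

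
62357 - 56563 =5794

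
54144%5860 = 1404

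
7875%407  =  142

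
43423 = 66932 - 23509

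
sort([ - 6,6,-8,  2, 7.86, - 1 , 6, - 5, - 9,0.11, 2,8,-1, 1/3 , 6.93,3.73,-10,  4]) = [-10,-9,-8, - 6, - 5, - 1, - 1, 0.11,1/3, 2, 2 , 3.73, 4,6,6,6.93, 7.86, 8] 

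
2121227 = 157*13511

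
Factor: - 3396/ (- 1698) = 2^1   =  2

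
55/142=55/142 = 0.39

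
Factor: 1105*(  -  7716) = - 2^2*3^1*5^1*13^1*17^1*643^1=-8526180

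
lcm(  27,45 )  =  135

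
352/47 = 7 +23/47 = 7.49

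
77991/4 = 77991/4 = 19497.75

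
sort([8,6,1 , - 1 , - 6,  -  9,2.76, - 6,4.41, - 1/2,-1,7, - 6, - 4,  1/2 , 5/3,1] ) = [ - 9, - 6, - 6,-6,-4, - 1,- 1, - 1/2,1/2,1,1,5/3,2.76, 4.41,6,7, 8 ] 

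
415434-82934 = 332500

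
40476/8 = 10119/2 = 5059.50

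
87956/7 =87956/7 = 12565.14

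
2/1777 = 2/1777 = 0.00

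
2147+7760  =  9907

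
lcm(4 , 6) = 12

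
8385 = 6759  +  1626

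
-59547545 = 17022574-76570119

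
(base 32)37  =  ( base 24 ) 47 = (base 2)1100111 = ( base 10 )103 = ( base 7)205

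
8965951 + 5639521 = 14605472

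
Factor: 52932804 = 2^2 * 3^1*41^1*271^1 *397^1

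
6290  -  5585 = 705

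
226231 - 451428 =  - 225197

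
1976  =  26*76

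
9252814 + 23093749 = 32346563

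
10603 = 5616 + 4987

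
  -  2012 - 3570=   -  5582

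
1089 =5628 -4539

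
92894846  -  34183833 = 58711013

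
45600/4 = 11400  =  11400.00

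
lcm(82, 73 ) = 5986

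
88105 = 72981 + 15124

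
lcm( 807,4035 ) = 4035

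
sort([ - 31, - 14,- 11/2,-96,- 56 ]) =[ - 96, - 56,- 31, - 14 ,- 11/2 ] 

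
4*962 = 3848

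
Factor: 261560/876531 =2^3*3^(-1 )*5^1*13^1*157^ ( - 1)*503^1*1861^ ( - 1)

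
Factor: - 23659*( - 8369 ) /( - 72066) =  - 2^( - 1 )*3^( - 1)*59^1 * 401^1*8369^1*12011^( - 1 )= - 198002171/72066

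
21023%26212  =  21023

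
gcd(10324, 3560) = 356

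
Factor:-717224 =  - 2^3*89653^1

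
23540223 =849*27727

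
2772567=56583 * 49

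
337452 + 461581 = 799033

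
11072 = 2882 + 8190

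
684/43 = 684/43 = 15.91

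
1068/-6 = - 178/1 = -178.00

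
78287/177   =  78287/177 =442.30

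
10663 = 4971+5692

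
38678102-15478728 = 23199374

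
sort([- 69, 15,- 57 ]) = [  -  69, - 57,  15] 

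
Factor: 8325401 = 7^1*19^1*62597^1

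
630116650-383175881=246940769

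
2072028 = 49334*42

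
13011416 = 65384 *199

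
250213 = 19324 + 230889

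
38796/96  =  404  +  1/8 = 404.12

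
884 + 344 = 1228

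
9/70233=3/23411 = 0.00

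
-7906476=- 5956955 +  - 1949521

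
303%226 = 77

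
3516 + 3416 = 6932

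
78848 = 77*1024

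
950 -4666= -3716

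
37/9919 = 37/9919  =  0.00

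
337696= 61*5536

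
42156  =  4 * 10539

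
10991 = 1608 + 9383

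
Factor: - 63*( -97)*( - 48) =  - 2^4*3^3*7^1*97^1=- 293328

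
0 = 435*0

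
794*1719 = 1364886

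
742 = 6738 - 5996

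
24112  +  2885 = 26997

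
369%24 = 9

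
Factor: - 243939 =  -3^1*31^1 * 43^1*61^1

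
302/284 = 151/142=1.06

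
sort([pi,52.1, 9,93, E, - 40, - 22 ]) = [ - 40 , - 22, E,pi,9,52.1 , 93 ] 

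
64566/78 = 827 + 10/13 = 827.77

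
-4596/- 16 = 1149/4  =  287.25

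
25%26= 25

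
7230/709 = 7230/709 = 10.20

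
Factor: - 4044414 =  - 2^1*3^1*11^1*233^1*263^1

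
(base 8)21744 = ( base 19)168B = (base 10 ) 9188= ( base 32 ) 8v4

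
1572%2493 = 1572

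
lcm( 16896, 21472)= 1030656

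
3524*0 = 0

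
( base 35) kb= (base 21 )1CI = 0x2C7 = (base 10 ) 711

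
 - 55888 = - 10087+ - 45801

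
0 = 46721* 0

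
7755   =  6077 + 1678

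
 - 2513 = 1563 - 4076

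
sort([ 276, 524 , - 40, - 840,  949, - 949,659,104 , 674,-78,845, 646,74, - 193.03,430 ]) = [-949,-840,-193.03,  -  78, - 40,74,104,  276,  430,524,646,  659, 674, 845,949] 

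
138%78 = 60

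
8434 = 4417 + 4017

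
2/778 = 1/389 = 0.00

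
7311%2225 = 636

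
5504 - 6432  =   - 928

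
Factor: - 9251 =-11^1*29^2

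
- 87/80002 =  - 1+79915/80002 = - 0.00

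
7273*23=167279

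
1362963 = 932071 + 430892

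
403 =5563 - 5160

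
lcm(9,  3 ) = 9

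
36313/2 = 36313/2 = 18156.50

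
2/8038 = 1/4019 = 0.00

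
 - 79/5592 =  - 79/5592 = -0.01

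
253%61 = 9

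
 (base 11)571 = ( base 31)M1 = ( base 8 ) 1253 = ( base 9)838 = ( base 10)683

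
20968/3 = 20968/3=6989.33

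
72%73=72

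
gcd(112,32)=16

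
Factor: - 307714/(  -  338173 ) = 2^1*197^1*433^(-1 )= 394/433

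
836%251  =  83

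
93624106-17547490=76076616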